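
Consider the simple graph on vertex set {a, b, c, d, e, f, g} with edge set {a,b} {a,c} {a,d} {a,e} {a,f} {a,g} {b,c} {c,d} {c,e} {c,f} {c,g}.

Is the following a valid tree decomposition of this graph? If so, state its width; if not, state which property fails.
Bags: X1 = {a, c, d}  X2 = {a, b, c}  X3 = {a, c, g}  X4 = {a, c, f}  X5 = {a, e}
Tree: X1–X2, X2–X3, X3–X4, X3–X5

No — edge (c,e) lies in no bag.

A tree decomposition must satisfy three properties: every vertex lies in some bag; for every edge, both endpoints lie together in some bag; and for every vertex, the bags containing it form a connected subtree. Here edge (c,e) lies in no bag, so the decomposition is invalid.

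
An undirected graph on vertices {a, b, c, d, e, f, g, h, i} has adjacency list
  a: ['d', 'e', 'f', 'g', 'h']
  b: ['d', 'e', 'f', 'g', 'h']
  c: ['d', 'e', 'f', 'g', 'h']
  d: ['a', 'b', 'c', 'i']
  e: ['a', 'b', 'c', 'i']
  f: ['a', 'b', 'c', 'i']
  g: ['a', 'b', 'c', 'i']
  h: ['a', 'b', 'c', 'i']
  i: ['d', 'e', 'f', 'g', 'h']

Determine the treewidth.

A width-4 tree decomposition is:
Bags: B1 = {a, b, c, e, i}  B2 = {a, b, c, f, i}  B3 = {a, b, c, h, i}  B4 = {a, b, c, d, i}  B5 = {a, b, c, g, i}
Tree: B1–B2, B2–B3, B3–B4, B4–B5
The largest bag has 5 vertices, giving width 4; this decomposition certifies tw(G) ≤ 4. For the lower bound: the 5 vertex sets {e,i}, {a,f}, {b,h}, {c}, {d} are disjoint, each induces a connected subgraph, and every pair is joined by at least one edge of G. Contracting each set to a single vertex therefore yields K_{5} as a minor, and since treewidth is minor-monotone, tw(G) ≥ tw(K_{5}) = 4. The upper and lower bounds meet at 4, so that is the treewidth.

4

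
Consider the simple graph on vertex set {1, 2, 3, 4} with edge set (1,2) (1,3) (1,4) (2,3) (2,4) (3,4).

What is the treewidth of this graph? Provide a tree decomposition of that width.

Treewidth 3.
Bags: B1 = {1, 2, 3, 4}
Tree: (single bag)

With just one bag of size 4, the width is 4 − 1 = 3, so tw(G) ≤ 3. On the other hand G contains the 4-clique {1, 2, 3, 4}. A clique must lie in a single bag of any decomposition, so no decomposition can have width below 3. Hence tw(G) = 3 exactly.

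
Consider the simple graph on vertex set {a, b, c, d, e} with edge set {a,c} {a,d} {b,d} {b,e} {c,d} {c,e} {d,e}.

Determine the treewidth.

2

A width-2 tree decomposition is:
Bags: B1 = {c, d, e}  B2 = {a, c, d}  B3 = {b, d, e}
Tree: B1–B2, B1–B3
Every bag has size at most 3, so the width is 3 − 1 = 2 and tw(G) ≤ 2. On the other hand G contains the 3-clique {c, d, e}. A clique must lie in a single bag of any decomposition, so no decomposition can have width below 2. The upper and lower bounds meet at 2, so that is the treewidth.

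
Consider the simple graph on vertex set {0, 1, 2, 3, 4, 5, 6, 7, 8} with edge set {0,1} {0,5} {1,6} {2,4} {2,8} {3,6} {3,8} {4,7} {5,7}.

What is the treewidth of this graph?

A width-2 tree decomposition is:
Bags: B1 = {0, 1, 5}  B2 = {1, 5, 7}  B3 = {1, 4, 7}  B4 = {1, 2, 4}  B5 = {1, 2, 8}  B6 = {1, 3, 8}  B7 = {1, 3, 6}
Tree: B1–B2, B2–B3, B3–B4, B4–B5, B5–B6, B6–B7
The largest bag has 3 vertices, giving width 2; this decomposition certifies tw(G) ≤ 2. The edges 1–0–5–7–4–2–8–3–6–1 form a cycle, so G is not a tree and its treewidth is at least 2. Hence tw(G) = 2 exactly.

2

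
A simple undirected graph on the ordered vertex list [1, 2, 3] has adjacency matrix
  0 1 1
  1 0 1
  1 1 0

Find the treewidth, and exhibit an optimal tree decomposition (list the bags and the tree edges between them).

A single bag containing all 3 vertices is trivially a valid decomposition of width 2. On the other hand G contains the 3-clique {1, 2, 3}. A clique must lie in a single bag of any decomposition, so no decomposition can have width below 2. Combining the bounds, tw(G) = 2.

Treewidth 2.
One optimal decomposition is:
Bags: B1 = {1, 2, 3}
Tree: (single bag)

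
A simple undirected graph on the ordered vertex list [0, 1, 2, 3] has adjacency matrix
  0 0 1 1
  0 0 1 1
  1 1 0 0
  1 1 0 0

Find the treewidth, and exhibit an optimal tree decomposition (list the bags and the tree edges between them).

Each bag holds 3 vertices, so the decomposition has width 2, which upper-bounds the treewidth. The edges 1–2–0–3–1 form a cycle, so G is not a tree and its treewidth is at least 2. Combining the bounds, tw(G) = 2.

Treewidth 2.
Bags: B1 = {0, 1, 2}  B2 = {0, 1, 3}
Tree: B1–B2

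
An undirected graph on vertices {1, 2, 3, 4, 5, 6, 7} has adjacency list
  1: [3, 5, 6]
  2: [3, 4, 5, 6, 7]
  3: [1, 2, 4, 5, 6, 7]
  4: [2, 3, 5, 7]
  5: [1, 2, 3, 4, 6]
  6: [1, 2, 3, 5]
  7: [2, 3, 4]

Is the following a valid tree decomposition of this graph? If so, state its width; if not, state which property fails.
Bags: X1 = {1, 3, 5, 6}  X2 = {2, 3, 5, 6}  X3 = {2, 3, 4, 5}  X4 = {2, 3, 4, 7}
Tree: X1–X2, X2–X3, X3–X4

Every vertex of G appears in some bag (union = {1, 2, 3, 4, 5, 6, 7}); every edge is covered by a bag; and for each vertex v the set of bags containing v is connected in the bag tree. The decomposition is therefore valid. The largest bag has 4 vertices, so the width is 3.

Yes; width 3.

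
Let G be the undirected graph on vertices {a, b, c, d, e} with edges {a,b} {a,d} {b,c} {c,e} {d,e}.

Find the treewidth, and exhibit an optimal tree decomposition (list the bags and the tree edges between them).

Treewidth 2.
Bags: B1 = {a, b, c}  B2 = {a, c, e}  B3 = {a, d, e}
Tree: B1–B2, B2–B3

Each bag holds 3 vertices, so the decomposition has width 2, which upper-bounds the treewidth. Since a–b–c–e–d–a is a cycle in G, G is not acyclic. Forests are exactly the graphs of treewidth ≤ 1, so tw(G) ≥ 2. The upper and lower bounds meet at 2, so that is the treewidth.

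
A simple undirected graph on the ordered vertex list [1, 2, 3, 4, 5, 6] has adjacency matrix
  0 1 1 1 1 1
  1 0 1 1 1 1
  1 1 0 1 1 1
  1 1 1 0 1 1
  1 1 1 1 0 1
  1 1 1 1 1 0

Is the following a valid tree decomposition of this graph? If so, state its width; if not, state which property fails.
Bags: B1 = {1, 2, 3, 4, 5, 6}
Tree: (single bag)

Every vertex of G appears in some bag (union = {1, 2, 3, 4, 5, 6}); every edge is covered by a bag; and for each vertex v the set of bags containing v is connected in the bag tree. The decomposition is therefore valid. The largest bag has 6 vertices, so the width is 5.

Yes; width 5.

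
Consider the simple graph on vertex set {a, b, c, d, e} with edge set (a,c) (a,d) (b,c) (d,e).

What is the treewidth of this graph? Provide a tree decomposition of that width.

Treewidth 1.
One such decomposition:
Bags: B1 = {b, c}  B2 = {a, c}  B3 = {a, d}  B4 = {d, e}
Tree: B1–B2, B2–B3, B3–B4

Each bag holds 2 vertices, so the decomposition has width 1, which upper-bounds the treewidth. Since G has at least one edge (e.g. b–c), it is not an edgeless graph, so tw(G) ≥ 1. The upper and lower bounds meet at 1, so that is the treewidth.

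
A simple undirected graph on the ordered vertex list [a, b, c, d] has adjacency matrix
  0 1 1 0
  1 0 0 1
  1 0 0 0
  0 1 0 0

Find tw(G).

A width-1 tree decomposition is:
Bags: B1 = {a, c}  B2 = {a, b}  B3 = {b, d}
Tree: B1–B2, B2–B3
Every bag has size at most 2, so the width is 2 − 1 = 1 and tw(G) ≤ 1. G has an edge, so its treewidth is at least 1. Combining the bounds, tw(G) = 1.

1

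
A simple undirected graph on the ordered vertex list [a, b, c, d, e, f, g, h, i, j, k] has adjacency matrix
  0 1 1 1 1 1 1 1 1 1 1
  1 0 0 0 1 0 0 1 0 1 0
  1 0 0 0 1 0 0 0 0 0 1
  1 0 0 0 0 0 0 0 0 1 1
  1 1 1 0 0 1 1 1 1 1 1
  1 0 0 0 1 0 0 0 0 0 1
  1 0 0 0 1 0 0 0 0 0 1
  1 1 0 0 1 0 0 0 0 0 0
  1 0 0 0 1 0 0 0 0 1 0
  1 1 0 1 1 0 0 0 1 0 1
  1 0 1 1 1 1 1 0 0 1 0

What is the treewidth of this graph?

A width-3 tree decomposition is:
Bags: B1 = {a, b, e, j}  B2 = {a, e, j, k}  B3 = {a, c, e, k}  B4 = {a, d, j, k}  B5 = {a, b, e, h}  B6 = {a, e, g, k}  B7 = {a, e, i, j}  B8 = {a, e, f, k}
Tree: B1–B2, B2–B3, B2–B4, B1–B5, B2–B6, B1–B7, B2–B8
Every bag has size at most 4, so the width is 4 − 1 = 3 and tw(G) ≤ 3. Conversely, {a, d, j, k} is a clique of size 4, and the vertices of any clique must share a bag in every tree decomposition; so some bag has ≥ 4 vertices and tw(G) ≥ 3. Therefore the treewidth is 3.

3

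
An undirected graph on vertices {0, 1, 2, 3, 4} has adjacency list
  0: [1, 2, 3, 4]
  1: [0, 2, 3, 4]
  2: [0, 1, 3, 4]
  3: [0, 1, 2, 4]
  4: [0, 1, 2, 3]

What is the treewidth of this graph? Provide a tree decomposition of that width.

Treewidth 4.
One optimal decomposition is:
Bags: B1 = {0, 1, 2, 3, 4}
Tree: (single bag)

With just one bag of size 5, the width is 5 − 1 = 4, so tw(G) ≤ 4. Conversely, {0, 1, 2, 3, 4} is a clique of size 5, and the vertices of any clique must share a bag in every tree decomposition; so some bag has ≥ 5 vertices and tw(G) ≥ 4. Hence tw(G) = 4 exactly.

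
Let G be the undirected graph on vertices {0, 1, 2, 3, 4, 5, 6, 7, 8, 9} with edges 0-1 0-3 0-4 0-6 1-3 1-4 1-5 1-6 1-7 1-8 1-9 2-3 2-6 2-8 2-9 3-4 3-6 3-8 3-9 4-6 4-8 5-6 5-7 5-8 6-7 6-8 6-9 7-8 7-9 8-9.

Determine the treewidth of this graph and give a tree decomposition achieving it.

Treewidth 4.
Bags: B1 = {1, 3, 4, 6, 8}  B2 = {0, 1, 3, 4, 6}  B3 = {1, 3, 6, 8, 9}  B4 = {1, 6, 7, 8, 9}  B5 = {2, 3, 6, 8, 9}  B6 = {1, 5, 6, 7, 8}
Tree: B1–B2, B1–B3, B3–B4, B3–B5, B4–B6

Each bag holds 5 vertices, so the decomposition has width 4, which upper-bounds the treewidth. On the other hand G contains the 5-clique {0, 1, 3, 4, 6}. A clique must lie in a single bag of any decomposition, so no decomposition can have width below 4. Therefore the treewidth is 4.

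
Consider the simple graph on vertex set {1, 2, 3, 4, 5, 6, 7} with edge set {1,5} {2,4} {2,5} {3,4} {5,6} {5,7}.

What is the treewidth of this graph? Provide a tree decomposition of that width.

Treewidth 1.
Bags: B1 = {2, 5}  B2 = {5, 7}  B3 = {5, 6}  B4 = {2, 4}  B5 = {3, 4}  B6 = {1, 5}
Tree: B1–B2, B2–B3, B1–B4, B4–B5, B1–B6

The largest bag has 2 vertices, giving width 1; this decomposition certifies tw(G) ≤ 1. Since G has at least one edge (e.g. 5–2), it is not an edgeless graph, so tw(G) ≥ 1. The upper and lower bounds meet at 1, so that is the treewidth.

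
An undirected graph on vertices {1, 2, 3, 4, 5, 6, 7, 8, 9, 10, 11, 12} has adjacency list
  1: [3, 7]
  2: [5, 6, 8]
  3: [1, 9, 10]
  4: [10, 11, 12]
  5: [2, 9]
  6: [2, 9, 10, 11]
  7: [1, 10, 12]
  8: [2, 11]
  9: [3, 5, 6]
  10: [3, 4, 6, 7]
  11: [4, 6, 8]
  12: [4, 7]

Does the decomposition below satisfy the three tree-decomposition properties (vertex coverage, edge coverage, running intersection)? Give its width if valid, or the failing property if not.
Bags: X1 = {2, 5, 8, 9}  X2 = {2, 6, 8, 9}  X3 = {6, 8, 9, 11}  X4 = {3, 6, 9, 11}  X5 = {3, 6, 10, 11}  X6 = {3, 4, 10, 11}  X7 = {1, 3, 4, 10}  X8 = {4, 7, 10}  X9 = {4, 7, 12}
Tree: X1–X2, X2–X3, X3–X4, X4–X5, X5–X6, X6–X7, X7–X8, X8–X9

A tree decomposition must satisfy three properties: every vertex lies in some bag; for every edge, both endpoints lie together in some bag; and for every vertex, the bags containing it form a connected subtree. Here edge (1,7) lies in no bag, so the decomposition is invalid.

No — edge (1,7) lies in no bag.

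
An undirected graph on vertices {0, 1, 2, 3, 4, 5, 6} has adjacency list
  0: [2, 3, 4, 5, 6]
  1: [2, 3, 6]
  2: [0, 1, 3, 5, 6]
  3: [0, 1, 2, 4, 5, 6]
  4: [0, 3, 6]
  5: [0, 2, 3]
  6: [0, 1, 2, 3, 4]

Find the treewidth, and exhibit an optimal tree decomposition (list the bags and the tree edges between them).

Treewidth 3.
Bags: B1 = {0, 2, 3, 5}  B2 = {0, 2, 3, 6}  B3 = {1, 2, 3, 6}  B4 = {0, 3, 4, 6}
Tree: B1–B2, B2–B3, B2–B4

The largest bag has 4 vertices, giving width 3; this decomposition certifies tw(G) ≤ 3. For the lower bound, the 4 vertices {0, 2, 3, 5} are pairwise adjacent, and any tree decomposition puts a clique entirely inside one bag — forcing width ≥ 3. Therefore the treewidth is 3.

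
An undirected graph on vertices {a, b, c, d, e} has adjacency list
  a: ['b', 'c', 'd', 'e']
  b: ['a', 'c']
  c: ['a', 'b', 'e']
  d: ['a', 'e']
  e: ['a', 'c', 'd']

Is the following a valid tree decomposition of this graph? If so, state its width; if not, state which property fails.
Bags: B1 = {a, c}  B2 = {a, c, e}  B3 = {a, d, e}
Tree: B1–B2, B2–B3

A tree decomposition must satisfy three properties: every vertex lies in some bag; for every edge, both endpoints lie together in some bag; and for every vertex, the bags containing it form a connected subtree. Here vertex b appears in no bag, so the decomposition is invalid.

No — vertex b appears in no bag.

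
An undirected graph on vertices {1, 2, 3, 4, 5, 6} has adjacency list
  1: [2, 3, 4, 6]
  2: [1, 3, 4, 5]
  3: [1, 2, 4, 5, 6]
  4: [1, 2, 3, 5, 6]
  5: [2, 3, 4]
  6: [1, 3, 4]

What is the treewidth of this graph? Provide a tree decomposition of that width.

Every bag has size at most 4, so the width is 4 − 1 = 3 and tw(G) ≤ 3. On the other hand G contains the 4-clique {1, 2, 3, 4}. A clique must lie in a single bag of any decomposition, so no decomposition can have width below 3. Therefore the treewidth is 3.

Treewidth 3.
Bags: B1 = {1, 3, 4, 6}  B2 = {1, 2, 3, 4}  B3 = {2, 3, 4, 5}
Tree: B1–B2, B2–B3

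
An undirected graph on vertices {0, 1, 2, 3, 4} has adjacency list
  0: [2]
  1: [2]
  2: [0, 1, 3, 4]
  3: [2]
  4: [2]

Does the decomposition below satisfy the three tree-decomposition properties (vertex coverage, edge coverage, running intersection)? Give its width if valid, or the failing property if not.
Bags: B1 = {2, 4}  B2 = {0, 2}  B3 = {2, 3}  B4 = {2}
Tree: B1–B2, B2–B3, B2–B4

A tree decomposition must satisfy three properties: every vertex lies in some bag; for every edge, both endpoints lie together in some bag; and for every vertex, the bags containing it form a connected subtree. Here vertex 1 appears in no bag, so the decomposition is invalid.

No — vertex 1 appears in no bag.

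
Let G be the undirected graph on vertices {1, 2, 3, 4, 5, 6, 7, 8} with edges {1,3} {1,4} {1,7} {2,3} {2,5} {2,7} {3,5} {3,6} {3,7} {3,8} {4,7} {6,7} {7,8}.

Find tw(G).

A width-2 tree decomposition is:
Bags: B1 = {1, 3, 7}  B2 = {3, 6, 7}  B3 = {1, 4, 7}  B4 = {3, 7, 8}  B5 = {2, 3, 7}  B6 = {2, 3, 5}
Tree: B1–B2, B1–B3, B2–B4, B1–B5, B5–B6
Every bag has size at most 3, so the width is 3 − 1 = 2 and tw(G) ≤ 2. For the lower bound, the 3 vertices {2, 3, 5} are pairwise adjacent, and any tree decomposition puts a clique entirely inside one bag — forcing width ≥ 2. Combining the bounds, tw(G) = 2.

2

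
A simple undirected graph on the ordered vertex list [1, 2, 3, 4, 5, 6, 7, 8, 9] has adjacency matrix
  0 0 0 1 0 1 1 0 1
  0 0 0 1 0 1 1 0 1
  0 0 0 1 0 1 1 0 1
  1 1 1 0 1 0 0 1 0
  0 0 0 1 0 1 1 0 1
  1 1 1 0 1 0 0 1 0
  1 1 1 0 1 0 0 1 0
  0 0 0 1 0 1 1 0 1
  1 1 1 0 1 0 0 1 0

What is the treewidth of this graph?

A width-4 tree decomposition is:
Bags: B1 = {3, 4, 6, 7, 9}  B2 = {4, 5, 6, 7, 9}  B3 = {2, 4, 6, 7, 9}  B4 = {1, 4, 6, 7, 9}  B5 = {4, 6, 7, 8, 9}
Tree: B1–B2, B2–B3, B3–B4, B4–B5
The largest bag has 5 vertices, giving width 4; this decomposition certifies tw(G) ≤ 4. For the lower bound: the 5 vertex sets {3,7}, {5,6}, {2,9}, {4}, {1} are disjoint, each induces a connected subgraph, and every pair is joined by at least one edge of G. Contracting each set to a single vertex therefore yields K_{5} as a minor, and since treewidth is minor-monotone, tw(G) ≥ tw(K_{5}) = 4. Hence tw(G) = 4 exactly.

4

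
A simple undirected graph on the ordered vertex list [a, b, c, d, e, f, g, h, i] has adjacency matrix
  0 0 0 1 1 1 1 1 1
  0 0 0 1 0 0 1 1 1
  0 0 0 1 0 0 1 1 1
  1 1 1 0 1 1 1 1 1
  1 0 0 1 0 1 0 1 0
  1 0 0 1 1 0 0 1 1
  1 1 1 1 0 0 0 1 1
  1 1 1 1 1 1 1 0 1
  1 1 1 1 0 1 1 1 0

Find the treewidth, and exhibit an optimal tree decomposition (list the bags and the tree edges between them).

Treewidth 4.
Bags: B1 = {c, d, g, h, i}  B2 = {b, d, g, h, i}  B3 = {a, d, g, h, i}  B4 = {a, d, f, h, i}  B5 = {a, d, e, f, h}
Tree: B1–B2, B1–B3, B3–B4, B4–B5

Each bag holds 5 vertices, so the decomposition has width 4, which upper-bounds the treewidth. For the lower bound, the 5 vertices {a, d, e, f, h} are pairwise adjacent, and any tree decomposition puts a clique entirely inside one bag — forcing width ≥ 4. Combining the bounds, tw(G) = 4.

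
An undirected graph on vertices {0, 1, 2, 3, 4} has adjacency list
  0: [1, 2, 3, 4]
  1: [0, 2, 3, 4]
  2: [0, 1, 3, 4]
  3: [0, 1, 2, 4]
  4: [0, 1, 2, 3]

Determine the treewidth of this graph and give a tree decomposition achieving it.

Treewidth 4.
One such decomposition:
Bags: B1 = {0, 1, 2, 3, 4}
Tree: (single bag)

With just one bag of size 5, the width is 5 − 1 = 4, so tw(G) ≤ 4. Conversely, {0, 1, 2, 3, 4} is a clique of size 5, and the vertices of any clique must share a bag in every tree decomposition; so some bag has ≥ 5 vertices and tw(G) ≥ 4. Hence tw(G) = 4 exactly.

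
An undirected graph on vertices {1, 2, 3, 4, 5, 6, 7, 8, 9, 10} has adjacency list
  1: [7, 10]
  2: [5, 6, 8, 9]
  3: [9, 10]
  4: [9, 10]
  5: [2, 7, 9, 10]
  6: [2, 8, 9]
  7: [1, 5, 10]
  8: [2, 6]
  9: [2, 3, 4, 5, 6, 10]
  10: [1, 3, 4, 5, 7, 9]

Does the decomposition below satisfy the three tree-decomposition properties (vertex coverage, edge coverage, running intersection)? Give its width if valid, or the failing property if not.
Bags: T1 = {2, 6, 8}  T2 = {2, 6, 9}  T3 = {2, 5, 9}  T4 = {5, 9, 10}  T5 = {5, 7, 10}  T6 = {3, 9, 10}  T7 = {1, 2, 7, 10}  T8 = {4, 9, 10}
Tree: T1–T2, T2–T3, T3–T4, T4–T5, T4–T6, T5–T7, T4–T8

A tree decomposition must satisfy three properties: every vertex lies in some bag; for every edge, both endpoints lie together in some bag; and for every vertex, the bags containing it form a connected subtree. Here bags containing vertex 2 are not connected in the tree, so the decomposition is invalid.

No — bags containing vertex 2 are not connected in the tree.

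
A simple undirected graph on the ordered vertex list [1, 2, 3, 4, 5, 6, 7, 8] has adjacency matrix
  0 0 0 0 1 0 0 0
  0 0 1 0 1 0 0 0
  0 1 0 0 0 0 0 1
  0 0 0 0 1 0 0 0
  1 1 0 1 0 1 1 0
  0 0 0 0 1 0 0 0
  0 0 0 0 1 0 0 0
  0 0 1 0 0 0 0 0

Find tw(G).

A width-1 tree decomposition is:
Bags: B1 = {5, 6}  B2 = {2, 5}  B3 = {2, 3}  B4 = {5, 7}  B5 = {1, 5}  B6 = {4, 5}  B7 = {3, 8}
Tree: B1–B2, B2–B3, B1–B4, B1–B5, B2–B6, B3–B7
Each bag holds 2 vertices, so the decomposition has width 1, which upper-bounds the treewidth. Since G has at least one edge (e.g. 5–6), it is not an edgeless graph, so tw(G) ≥ 1. Therefore the treewidth is 1.

1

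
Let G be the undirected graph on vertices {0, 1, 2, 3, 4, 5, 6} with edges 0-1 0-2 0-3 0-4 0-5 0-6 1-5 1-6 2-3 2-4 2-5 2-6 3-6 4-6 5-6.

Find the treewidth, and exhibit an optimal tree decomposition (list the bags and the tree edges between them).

Treewidth 3.
One such decomposition:
Bags: B1 = {0, 2, 5, 6}  B2 = {0, 2, 3, 6}  B3 = {0, 1, 5, 6}  B4 = {0, 2, 4, 6}
Tree: B1–B2, B1–B3, B1–B4

The largest bag has 4 vertices, giving width 3; this decomposition certifies tw(G) ≤ 3. For the lower bound, the 4 vertices {0, 1, 5, 6} are pairwise adjacent, and any tree decomposition puts a clique entirely inside one bag — forcing width ≥ 3. Therefore the treewidth is 3.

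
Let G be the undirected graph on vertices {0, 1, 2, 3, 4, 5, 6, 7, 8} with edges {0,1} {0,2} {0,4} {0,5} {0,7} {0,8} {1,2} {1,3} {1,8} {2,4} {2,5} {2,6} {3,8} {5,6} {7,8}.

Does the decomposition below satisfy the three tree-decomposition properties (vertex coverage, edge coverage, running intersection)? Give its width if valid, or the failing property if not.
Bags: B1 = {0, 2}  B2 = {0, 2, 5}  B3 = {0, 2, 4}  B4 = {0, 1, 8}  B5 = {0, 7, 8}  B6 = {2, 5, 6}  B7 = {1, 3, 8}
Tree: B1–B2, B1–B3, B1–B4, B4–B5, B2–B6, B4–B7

A tree decomposition must satisfy three properties: every vertex lies in some bag; for every edge, both endpoints lie together in some bag; and for every vertex, the bags containing it form a connected subtree. Here edge (1,2) lies in no bag, so the decomposition is invalid.

No — edge (1,2) lies in no bag.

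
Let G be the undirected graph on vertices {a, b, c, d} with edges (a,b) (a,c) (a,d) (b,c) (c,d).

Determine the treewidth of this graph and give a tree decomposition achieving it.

Treewidth 2.
One optimal decomposition is:
Bags: B1 = {a, b, c}  B2 = {a, c, d}
Tree: B1–B2

The largest bag has 3 vertices, giving width 2; this decomposition certifies tw(G) ≤ 2. For the lower bound, the 3 vertices {a, c, d} are pairwise adjacent, and any tree decomposition puts a clique entirely inside one bag — forcing width ≥ 2. Therefore the treewidth is 2.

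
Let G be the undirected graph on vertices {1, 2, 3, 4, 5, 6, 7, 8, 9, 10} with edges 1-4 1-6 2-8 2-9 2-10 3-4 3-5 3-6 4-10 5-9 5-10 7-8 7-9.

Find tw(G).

A width-2 tree decomposition is:
Bags: B1 = {1, 3, 6}  B2 = {1, 3, 4}  B3 = {3, 4, 5}  B4 = {4, 5, 10}  B5 = {5, 9, 10}  B6 = {2, 9, 10}  B7 = {2, 7, 9}  B8 = {2, 7, 8}
Tree: B1–B2, B2–B3, B3–B4, B4–B5, B5–B6, B6–B7, B7–B8
Each bag holds 3 vertices, so the decomposition has width 2, which upper-bounds the treewidth. For the lower bound, G contains the cycle 6–1–4–3–6, so G is not a forest; only forests have treewidth ≤ 1, hence tw(G) ≥ 2. Therefore the treewidth is 2.

2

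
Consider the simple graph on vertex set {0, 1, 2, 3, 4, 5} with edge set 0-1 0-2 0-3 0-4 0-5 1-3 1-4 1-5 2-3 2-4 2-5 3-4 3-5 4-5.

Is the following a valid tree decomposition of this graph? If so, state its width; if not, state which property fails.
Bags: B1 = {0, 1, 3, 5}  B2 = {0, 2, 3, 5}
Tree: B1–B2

No — vertex 4 appears in no bag.

A tree decomposition must satisfy three properties: every vertex lies in some bag; for every edge, both endpoints lie together in some bag; and for every vertex, the bags containing it form a connected subtree. Here vertex 4 appears in no bag, so the decomposition is invalid.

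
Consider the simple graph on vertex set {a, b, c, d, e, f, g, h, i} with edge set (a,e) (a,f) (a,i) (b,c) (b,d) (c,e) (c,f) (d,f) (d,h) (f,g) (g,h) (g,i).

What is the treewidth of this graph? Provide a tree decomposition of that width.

Every bag has size at most 4, so the width is 4 − 1 = 3 and tw(G) ≤ 3. For the lower bound: the 4 vertex sets {a,e,i}, {c}, {f}, {b,d,g,h} are disjoint, each induces a connected subgraph, and every pair is joined by at least one edge of G. Contracting each set to a single vertex therefore yields K_{4} as a minor, and since treewidth is minor-monotone, tw(G) ≥ tw(K_{4}) = 3. Combining the bounds, tw(G) = 3.

Treewidth 3.
Bags: B1 = {a, c, e, i}  B2 = {a, c, f, i}  B3 = {c, f, g, i}  B4 = {b, c, f, g}  B5 = {b, d, f, g}  B6 = {b, d, g, h}
Tree: B1–B2, B2–B3, B3–B4, B4–B5, B5–B6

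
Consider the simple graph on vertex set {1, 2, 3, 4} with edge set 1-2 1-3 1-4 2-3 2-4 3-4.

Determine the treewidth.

A width-3 tree decomposition is:
Bags: B1 = {1, 2, 3, 4}
Tree: (single bag)
A single bag containing all 4 vertices is trivially a valid decomposition of width 3. On the other hand G contains the 4-clique {1, 2, 3, 4}. A clique must lie in a single bag of any decomposition, so no decomposition can have width below 3. Combining the bounds, tw(G) = 3.

3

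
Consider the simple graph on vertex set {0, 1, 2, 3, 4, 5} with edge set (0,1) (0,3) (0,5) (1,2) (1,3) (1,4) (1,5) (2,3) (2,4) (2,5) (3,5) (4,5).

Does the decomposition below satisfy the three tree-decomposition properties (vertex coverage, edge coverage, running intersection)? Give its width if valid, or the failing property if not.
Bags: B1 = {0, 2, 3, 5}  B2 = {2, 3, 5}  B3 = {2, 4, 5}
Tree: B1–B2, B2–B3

No — vertex 1 appears in no bag.

A tree decomposition must satisfy three properties: every vertex lies in some bag; for every edge, both endpoints lie together in some bag; and for every vertex, the bags containing it form a connected subtree. Here vertex 1 appears in no bag, so the decomposition is invalid.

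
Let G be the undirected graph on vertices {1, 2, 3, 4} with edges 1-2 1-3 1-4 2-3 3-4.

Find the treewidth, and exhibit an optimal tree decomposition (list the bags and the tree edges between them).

Each bag holds 3 vertices, so the decomposition has width 2, which upper-bounds the treewidth. For the lower bound, the 3 vertices {1, 2, 3} are pairwise adjacent, and any tree decomposition puts a clique entirely inside one bag — forcing width ≥ 2. Hence tw(G) = 2 exactly.

Treewidth 2.
One optimal decomposition is:
Bags: B1 = {1, 2, 3}  B2 = {1, 3, 4}
Tree: B1–B2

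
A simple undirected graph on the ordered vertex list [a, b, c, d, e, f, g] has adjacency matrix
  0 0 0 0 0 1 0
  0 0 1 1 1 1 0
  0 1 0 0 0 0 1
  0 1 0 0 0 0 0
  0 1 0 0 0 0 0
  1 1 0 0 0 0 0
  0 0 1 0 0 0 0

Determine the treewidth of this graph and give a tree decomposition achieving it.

Treewidth 1.
One optimal decomposition is:
Bags: B1 = {b, f}  B2 = {b, c}  B3 = {b, d}  B4 = {b, e}  B5 = {c, g}  B6 = {a, f}
Tree: B1–B2, B2–B3, B3–B4, B2–B5, B1–B6

Each bag holds 2 vertices, so the decomposition has width 1, which upper-bounds the treewidth. G has an edge, so its treewidth is at least 1. Hence tw(G) = 1 exactly.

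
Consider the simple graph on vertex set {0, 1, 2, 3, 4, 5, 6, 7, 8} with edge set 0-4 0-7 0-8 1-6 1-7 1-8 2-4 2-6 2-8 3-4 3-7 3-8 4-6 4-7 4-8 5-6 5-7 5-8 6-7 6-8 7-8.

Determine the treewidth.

3

A width-3 tree decomposition is:
Bags: B1 = {4, 6, 7, 8}  B2 = {5, 6, 7, 8}  B3 = {0, 4, 7, 8}  B4 = {1, 6, 7, 8}  B5 = {2, 4, 6, 8}  B6 = {3, 4, 7, 8}
Tree: B1–B2, B1–B3, B1–B4, B1–B5, B1–B6
The largest bag has 4 vertices, giving width 3; this decomposition certifies tw(G) ≤ 3. Conversely, {2, 4, 6, 8} is a clique of size 4, and the vertices of any clique must share a bag in every tree decomposition; so some bag has ≥ 4 vertices and tw(G) ≥ 3. Therefore the treewidth is 3.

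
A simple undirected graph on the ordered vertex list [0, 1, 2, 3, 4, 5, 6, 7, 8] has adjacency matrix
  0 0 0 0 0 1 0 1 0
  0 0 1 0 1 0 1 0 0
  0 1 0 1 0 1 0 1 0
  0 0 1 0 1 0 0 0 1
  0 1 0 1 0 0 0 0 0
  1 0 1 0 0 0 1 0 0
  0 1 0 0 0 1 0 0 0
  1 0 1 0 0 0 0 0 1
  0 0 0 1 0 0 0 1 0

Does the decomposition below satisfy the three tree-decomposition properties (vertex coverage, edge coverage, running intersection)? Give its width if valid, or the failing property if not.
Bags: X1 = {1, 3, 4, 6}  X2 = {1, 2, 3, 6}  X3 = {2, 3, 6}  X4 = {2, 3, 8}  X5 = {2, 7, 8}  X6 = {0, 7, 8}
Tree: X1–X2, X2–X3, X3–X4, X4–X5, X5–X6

No — vertex 5 appears in no bag.

A tree decomposition must satisfy three properties: every vertex lies in some bag; for every edge, both endpoints lie together in some bag; and for every vertex, the bags containing it form a connected subtree. Here vertex 5 appears in no bag, so the decomposition is invalid.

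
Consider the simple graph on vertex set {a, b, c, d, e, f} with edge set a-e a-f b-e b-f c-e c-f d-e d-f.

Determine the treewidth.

2

A width-2 tree decomposition is:
Bags: B1 = {a, e, f}  B2 = {d, e, f}  B3 = {c, e, f}  B4 = {b, e, f}
Tree: B1–B2, B2–B3, B3–B4
The largest bag has 3 vertices, giving width 2; this decomposition certifies tw(G) ≤ 2. The edges f–a–e–d–f form a cycle, so G is not a tree and its treewidth is at least 2. The upper and lower bounds meet at 2, so that is the treewidth.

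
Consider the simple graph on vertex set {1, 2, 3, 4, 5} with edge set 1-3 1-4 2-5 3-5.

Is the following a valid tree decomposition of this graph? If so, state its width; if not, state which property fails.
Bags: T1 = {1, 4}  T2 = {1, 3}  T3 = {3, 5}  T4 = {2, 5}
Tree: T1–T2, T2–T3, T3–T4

Yes; width 1.

Vertex coverage: the bags together contain {1, 2, 3, 4, 5}, the full vertex set. Edge coverage: each edge of G has both endpoints in at least one bag. Running intersection: for every vertex, the bags containing it form a connected subtree. All three properties hold, so this is a valid tree decomposition of width max|bag| − 1 = 1, and hence tw(G) ≤ 1.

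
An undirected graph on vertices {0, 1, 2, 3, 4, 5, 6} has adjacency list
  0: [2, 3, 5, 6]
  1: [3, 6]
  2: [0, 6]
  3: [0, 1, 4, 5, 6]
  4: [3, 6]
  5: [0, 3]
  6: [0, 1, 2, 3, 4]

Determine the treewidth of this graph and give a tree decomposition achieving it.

Every bag has size at most 3, so the width is 3 − 1 = 2 and tw(G) ≤ 2. On the other hand G contains the 3-clique {0, 2, 6}. A clique must lie in a single bag of any decomposition, so no decomposition can have width below 2. Therefore the treewidth is 2.

Treewidth 2.
One such decomposition:
Bags: B1 = {0, 3, 6}  B2 = {0, 2, 6}  B3 = {0, 3, 5}  B4 = {1, 3, 6}  B5 = {3, 4, 6}
Tree: B1–B2, B1–B3, B1–B4, B4–B5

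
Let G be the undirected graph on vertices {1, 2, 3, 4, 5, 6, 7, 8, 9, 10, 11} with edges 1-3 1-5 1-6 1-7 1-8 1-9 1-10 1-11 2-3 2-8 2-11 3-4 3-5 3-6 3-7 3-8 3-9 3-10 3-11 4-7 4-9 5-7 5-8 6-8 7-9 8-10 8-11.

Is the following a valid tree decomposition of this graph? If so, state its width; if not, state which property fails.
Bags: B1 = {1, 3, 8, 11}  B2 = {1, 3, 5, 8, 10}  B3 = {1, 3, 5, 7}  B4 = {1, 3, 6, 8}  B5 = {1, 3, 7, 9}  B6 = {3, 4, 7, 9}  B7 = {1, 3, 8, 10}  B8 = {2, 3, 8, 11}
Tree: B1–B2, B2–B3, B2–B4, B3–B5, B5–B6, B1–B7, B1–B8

A tree decomposition must satisfy three properties: every vertex lies in some bag; for every edge, both endpoints lie together in some bag; and for every vertex, the bags containing it form a connected subtree. Here bags containing vertex 10 are not connected in the tree, so the decomposition is invalid.

No — bags containing vertex 10 are not connected in the tree.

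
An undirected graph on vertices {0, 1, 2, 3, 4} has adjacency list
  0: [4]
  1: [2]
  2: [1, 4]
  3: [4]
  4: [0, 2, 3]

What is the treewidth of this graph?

A width-1 tree decomposition is:
Bags: B1 = {3, 4}  B2 = {0, 4}  B3 = {2, 4}  B4 = {1, 2}
Tree: B1–B2, B1–B3, B3–B4
The largest bag has 2 vertices, giving width 1; this decomposition certifies tw(G) ≤ 1. Any graph with an edge has treewidth ≥ 1, and G has the edge 4–3. Hence tw(G) = 1 exactly.

1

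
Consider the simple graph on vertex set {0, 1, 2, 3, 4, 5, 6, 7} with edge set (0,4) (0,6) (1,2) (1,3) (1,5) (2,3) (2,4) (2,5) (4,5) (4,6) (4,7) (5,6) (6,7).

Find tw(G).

A width-2 tree decomposition is:
Bags: B1 = {4, 5, 6}  B2 = {2, 4, 5}  B3 = {0, 4, 6}  B4 = {4, 6, 7}  B5 = {1, 2, 5}  B6 = {1, 2, 3}
Tree: B1–B2, B1–B3, B1–B4, B2–B5, B5–B6
Each bag holds 3 vertices, so the decomposition has width 2, which upper-bounds the treewidth. On the other hand G contains the 3-clique {1, 2, 3}. A clique must lie in a single bag of any decomposition, so no decomposition can have width below 2. Combining the bounds, tw(G) = 2.

2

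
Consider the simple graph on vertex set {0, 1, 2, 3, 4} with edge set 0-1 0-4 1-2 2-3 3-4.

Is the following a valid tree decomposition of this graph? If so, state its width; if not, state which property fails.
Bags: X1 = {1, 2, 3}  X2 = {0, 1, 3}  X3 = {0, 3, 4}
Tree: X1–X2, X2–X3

Yes; width 2.

Checking the three conditions: (i) the bags cover all of {0, 1, 2, 3, 4}; (ii) for each edge, some bag contains both endpoints; (iii) the bags containing any fixed vertex form a subtree. All hold, so the decomposition is valid with width 3 − 1 = 2.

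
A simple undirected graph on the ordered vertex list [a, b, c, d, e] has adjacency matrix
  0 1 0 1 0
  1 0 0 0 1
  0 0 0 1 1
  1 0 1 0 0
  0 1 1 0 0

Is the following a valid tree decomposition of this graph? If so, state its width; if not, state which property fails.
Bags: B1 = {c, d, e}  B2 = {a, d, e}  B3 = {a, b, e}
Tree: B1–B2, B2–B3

Every vertex of G appears in some bag (union = {a, b, c, d, e}); every edge is covered by a bag; and for each vertex v the set of bags containing v is connected in the bag tree. The decomposition is therefore valid. The largest bag has 3 vertices, so the width is 2.

Yes; width 2.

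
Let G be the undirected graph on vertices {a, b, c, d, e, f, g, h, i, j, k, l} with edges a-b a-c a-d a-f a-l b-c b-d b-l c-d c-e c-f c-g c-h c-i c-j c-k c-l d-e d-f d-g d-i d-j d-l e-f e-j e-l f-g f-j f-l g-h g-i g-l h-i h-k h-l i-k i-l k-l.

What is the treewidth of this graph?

4

A width-4 tree decomposition is:
Bags: B1 = {c, d, f, g, l}  B2 = {c, d, e, f, l}  B3 = {c, d, g, i, l}  B4 = {a, c, d, f, l}  B5 = {c, g, h, i, l}  B6 = {c, d, e, f, j}  B7 = {c, h, i, k, l}  B8 = {a, b, c, d, l}
Tree: B1–B2, B1–B3, B2–B4, B3–B5, B2–B6, B5–B7, B4–B8
Each bag holds 5 vertices, so the decomposition has width 4, which upper-bounds the treewidth. For the lower bound, the 5 vertices {c, d, e, f, j} are pairwise adjacent, and any tree decomposition puts a clique entirely inside one bag — forcing width ≥ 4. Combining the bounds, tw(G) = 4.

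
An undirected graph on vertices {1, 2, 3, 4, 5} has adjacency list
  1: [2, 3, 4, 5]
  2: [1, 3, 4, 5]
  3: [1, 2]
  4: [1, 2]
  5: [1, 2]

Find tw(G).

A width-2 tree decomposition is:
Bags: B1 = {1, 2, 5}  B2 = {1, 2, 3}  B3 = {1, 2, 4}
Tree: B1–B2, B2–B3
Every bag has size at most 3, so the width is 3 − 1 = 2 and tw(G) ≤ 2. On the other hand G contains the 3-clique {1, 2, 3}. A clique must lie in a single bag of any decomposition, so no decomposition can have width below 2. The upper and lower bounds meet at 2, so that is the treewidth.

2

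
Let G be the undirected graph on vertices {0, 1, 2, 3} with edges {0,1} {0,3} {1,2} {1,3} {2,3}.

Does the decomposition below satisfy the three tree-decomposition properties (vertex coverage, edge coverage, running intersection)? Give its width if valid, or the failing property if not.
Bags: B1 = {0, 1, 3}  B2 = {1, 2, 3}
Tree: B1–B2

Yes; width 2.

Vertex coverage: the bags together contain {0, 1, 2, 3}, the full vertex set. Edge coverage: each edge of G has both endpoints in at least one bag. Running intersection: for every vertex, the bags containing it form a connected subtree. All three properties hold, so this is a valid tree decomposition of width max|bag| − 1 = 2, and hence tw(G) ≤ 2.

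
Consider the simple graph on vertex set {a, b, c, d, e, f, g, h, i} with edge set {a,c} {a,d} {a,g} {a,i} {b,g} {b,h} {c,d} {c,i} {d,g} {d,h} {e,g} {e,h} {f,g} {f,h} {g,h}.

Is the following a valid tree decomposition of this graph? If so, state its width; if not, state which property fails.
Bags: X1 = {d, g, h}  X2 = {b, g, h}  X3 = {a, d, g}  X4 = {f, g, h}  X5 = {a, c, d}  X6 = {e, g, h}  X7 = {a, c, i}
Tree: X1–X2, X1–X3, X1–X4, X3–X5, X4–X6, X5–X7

Every vertex of G appears in some bag (union = {a, b, c, d, e, f, g, h, i}); every edge is covered by a bag; and for each vertex v the set of bags containing v is connected in the bag tree. The decomposition is therefore valid. The largest bag has 3 vertices, so the width is 2.

Yes; width 2.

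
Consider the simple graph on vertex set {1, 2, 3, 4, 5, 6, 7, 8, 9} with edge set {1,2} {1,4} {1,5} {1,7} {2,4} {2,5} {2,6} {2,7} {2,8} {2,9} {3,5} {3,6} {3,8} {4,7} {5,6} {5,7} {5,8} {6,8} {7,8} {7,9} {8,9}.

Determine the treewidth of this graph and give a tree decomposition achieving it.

The largest bag has 4 vertices, giving width 3; this decomposition certifies tw(G) ≤ 3. For the lower bound, the 4 vertices {2, 5, 6, 8} are pairwise adjacent, and any tree decomposition puts a clique entirely inside one bag — forcing width ≥ 3. Combining the bounds, tw(G) = 3.

Treewidth 3.
One such decomposition:
Bags: B1 = {2, 5, 7, 8}  B2 = {2, 5, 6, 8}  B3 = {2, 7, 8, 9}  B4 = {1, 2, 5, 7}  B5 = {3, 5, 6, 8}  B6 = {1, 2, 4, 7}
Tree: B1–B2, B1–B3, B1–B4, B2–B5, B4–B6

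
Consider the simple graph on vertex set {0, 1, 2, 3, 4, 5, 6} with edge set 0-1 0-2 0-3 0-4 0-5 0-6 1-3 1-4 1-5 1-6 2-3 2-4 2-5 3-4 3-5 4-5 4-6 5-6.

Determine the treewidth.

A width-4 tree decomposition is:
Bags: B1 = {0, 1, 3, 4, 5}  B2 = {0, 2, 3, 4, 5}  B3 = {0, 1, 4, 5, 6}
Tree: B1–B2, B1–B3
The largest bag has 5 vertices, giving width 4; this decomposition certifies tw(G) ≤ 4. On the other hand G contains the 5-clique {0, 1, 3, 4, 5}. A clique must lie in a single bag of any decomposition, so no decomposition can have width below 4. The upper and lower bounds meet at 4, so that is the treewidth.

4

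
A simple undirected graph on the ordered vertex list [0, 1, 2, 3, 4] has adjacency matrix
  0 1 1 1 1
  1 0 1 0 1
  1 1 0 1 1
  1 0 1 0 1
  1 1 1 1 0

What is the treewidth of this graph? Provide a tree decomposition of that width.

Treewidth 3.
One such decomposition:
Bags: B1 = {0, 1, 2, 4}  B2 = {0, 2, 3, 4}
Tree: B1–B2

The largest bag has 4 vertices, giving width 3; this decomposition certifies tw(G) ≤ 3. Conversely, {0, 1, 2, 4} is a clique of size 4, and the vertices of any clique must share a bag in every tree decomposition; so some bag has ≥ 4 vertices and tw(G) ≥ 3. Combining the bounds, tw(G) = 3.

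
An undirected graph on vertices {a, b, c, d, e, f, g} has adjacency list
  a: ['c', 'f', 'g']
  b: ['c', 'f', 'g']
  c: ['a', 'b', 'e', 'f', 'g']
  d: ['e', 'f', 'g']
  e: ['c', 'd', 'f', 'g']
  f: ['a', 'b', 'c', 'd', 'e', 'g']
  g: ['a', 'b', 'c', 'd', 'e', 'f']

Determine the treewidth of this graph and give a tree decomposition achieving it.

Treewidth 3.
One optimal decomposition is:
Bags: B1 = {c, e, f, g}  B2 = {d, e, f, g}  B3 = {b, c, f, g}  B4 = {a, c, f, g}
Tree: B1–B2, B1–B3, B1–B4

Every bag has size at most 4, so the width is 4 − 1 = 3 and tw(G) ≤ 3. For the lower bound, the 4 vertices {d, e, f, g} are pairwise adjacent, and any tree decomposition puts a clique entirely inside one bag — forcing width ≥ 3. Hence tw(G) = 3 exactly.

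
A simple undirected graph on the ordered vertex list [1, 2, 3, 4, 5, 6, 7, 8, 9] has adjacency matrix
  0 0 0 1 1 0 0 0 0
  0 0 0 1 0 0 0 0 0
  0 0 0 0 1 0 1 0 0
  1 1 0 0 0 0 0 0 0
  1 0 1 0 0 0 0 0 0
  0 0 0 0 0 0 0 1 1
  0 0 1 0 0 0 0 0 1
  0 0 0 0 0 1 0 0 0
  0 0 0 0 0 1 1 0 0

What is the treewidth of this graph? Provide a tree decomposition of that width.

Every bag has size at most 2, so the width is 2 − 1 = 1 and tw(G) ≤ 1. Since G has at least one edge (e.g. 2–4), it is not an edgeless graph, so tw(G) ≥ 1. Therefore the treewidth is 1.

Treewidth 1.
One such decomposition:
Bags: B1 = {2, 4}  B2 = {1, 4}  B3 = {1, 5}  B4 = {3, 5}  B5 = {3, 7}  B6 = {7, 9}  B7 = {6, 9}  B8 = {6, 8}
Tree: B1–B2, B2–B3, B3–B4, B4–B5, B5–B6, B6–B7, B7–B8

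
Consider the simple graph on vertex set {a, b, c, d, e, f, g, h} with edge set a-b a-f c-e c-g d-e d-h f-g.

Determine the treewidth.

1

A width-1 tree decomposition is:
Bags: B1 = {d, h}  B2 = {d, e}  B3 = {c, e}  B4 = {c, g}  B5 = {f, g}  B6 = {a, f}  B7 = {a, b}
Tree: B1–B2, B2–B3, B3–B4, B4–B5, B5–B6, B6–B7
Each bag holds 2 vertices, so the decomposition has width 1, which upper-bounds the treewidth. G has an edge, so its treewidth is at least 1. Combining the bounds, tw(G) = 1.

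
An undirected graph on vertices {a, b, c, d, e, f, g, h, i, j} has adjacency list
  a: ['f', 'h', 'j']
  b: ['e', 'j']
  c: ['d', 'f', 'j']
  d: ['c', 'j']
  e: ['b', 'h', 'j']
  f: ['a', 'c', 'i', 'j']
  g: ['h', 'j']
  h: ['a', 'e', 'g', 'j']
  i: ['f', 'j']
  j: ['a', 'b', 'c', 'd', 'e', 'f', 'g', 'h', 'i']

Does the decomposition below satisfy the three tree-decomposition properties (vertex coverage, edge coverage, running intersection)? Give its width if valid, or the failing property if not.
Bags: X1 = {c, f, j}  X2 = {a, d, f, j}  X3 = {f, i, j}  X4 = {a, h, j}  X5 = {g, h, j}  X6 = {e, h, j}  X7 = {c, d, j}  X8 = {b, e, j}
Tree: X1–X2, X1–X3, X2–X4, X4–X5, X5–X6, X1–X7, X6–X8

No — bags containing vertex d are not connected in the tree.

A tree decomposition must satisfy three properties: every vertex lies in some bag; for every edge, both endpoints lie together in some bag; and for every vertex, the bags containing it form a connected subtree. Here bags containing vertex d are not connected in the tree, so the decomposition is invalid.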